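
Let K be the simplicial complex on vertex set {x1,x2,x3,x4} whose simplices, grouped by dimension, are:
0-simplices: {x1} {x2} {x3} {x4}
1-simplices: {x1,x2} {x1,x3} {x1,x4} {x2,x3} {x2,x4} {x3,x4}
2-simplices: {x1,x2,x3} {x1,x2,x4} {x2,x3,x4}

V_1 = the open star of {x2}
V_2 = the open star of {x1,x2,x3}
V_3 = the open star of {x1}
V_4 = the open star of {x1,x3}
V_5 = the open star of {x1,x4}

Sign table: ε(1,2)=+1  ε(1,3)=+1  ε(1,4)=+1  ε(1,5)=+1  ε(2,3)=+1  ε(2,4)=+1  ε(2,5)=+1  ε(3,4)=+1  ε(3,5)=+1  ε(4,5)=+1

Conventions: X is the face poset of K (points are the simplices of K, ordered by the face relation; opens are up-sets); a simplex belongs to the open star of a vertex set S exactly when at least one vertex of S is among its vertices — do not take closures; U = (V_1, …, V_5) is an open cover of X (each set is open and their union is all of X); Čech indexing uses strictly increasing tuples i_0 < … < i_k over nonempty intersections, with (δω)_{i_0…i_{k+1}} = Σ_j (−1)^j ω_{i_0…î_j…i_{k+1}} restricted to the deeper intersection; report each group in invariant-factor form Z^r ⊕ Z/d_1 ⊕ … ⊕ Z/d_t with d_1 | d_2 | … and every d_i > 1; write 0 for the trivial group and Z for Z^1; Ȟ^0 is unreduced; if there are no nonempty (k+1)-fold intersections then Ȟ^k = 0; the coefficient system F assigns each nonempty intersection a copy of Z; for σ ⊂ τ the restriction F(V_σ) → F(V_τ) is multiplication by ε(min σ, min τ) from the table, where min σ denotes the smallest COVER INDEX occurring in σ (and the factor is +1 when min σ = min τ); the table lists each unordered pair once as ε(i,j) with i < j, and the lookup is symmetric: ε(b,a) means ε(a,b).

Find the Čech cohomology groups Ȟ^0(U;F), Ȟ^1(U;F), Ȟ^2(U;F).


Ȟ^0(U;F) ≅ Z, Ȟ^1(U;F) ≅ 0, Ȟ^2(U;F) ≅ 0

nerve of the cover:
  V1={{x2},{x1,x2},{x2,x3},{x2,x4},{x1,x2,x3},{x1,x2,x4},{x2,x3,x4}} V2={{x1},{x2},{x3},{x1,x2},{x1,x3},{x1,x4},{x2,x3},{x2,x4},{x3,x4},{x1,x2,x3},{x1,x2,x4},{x2,x3,x4}} V3={{x1},{x1,x2},{x1,x3},{x1,x4},{x1,x2,x3},{x1,x2,x4}} V4={{x1},{x3},{x1,x2},{x1,x3},{x1,x4},{x2,x3},{x3,x4},{x1,x2,x3},{x1,x2,x4},{x2,x3,x4}} V5={{x1},{x4},{x1,x2},{x1,x3},{x1,x4},{x2,x4},{x3,x4},{x1,x2,x3},{x1,x2,x4},{x2,x3,x4}}
  V12={{x2},{x1,x2},{x2,x3},{x2,x4},{x1,x2,x3},{x1,x2,x4},{x2,x3,x4}} V13={{x1,x2},{x1,x2,x3},{x1,x2,x4}} V14={{x1,x2},{x2,x3},{x1,x2,x3},{x1,x2,x4},{x2,x3,x4}} V15={{x1,x2},{x2,x4},{x1,x2,x3},{x1,x2,x4},{x2,x3,x4}} V23={{x1},{x1,x2},{x1,x3},{x1,x4},{x1,x2,x3},{x1,x2,x4}} V24={{x1},{x3},{x1,x2},{x1,x3},{x1,x4},{x2,x3},{x3,x4},{x1,x2,x3},{x1,x2,x4},{x2,x3,x4}} V25={{x1},{x1,x2},{x1,x3},{x1,x4},{x2,x4},{x3,x4},{x1,x2,x3},{x1,x2,x4},{x2,x3,x4}} V34={{x1},{x1,x2},{x1,x3},{x1,x4},{x1,x2,x3},{x1,x2,x4}} V35={{x1},{x1,x2},{x1,x3},{x1,x4},{x1,x2,x3},{x1,x2,x4}} V45={{x1},{x1,x2},{x1,x3},{x1,x4},{x3,x4},{x1,x2,x3},{x1,x2,x4},{x2,x3,x4}}
  V123={{x1,x2},{x1,x2,x3},{x1,x2,x4}} V124={{x1,x2},{x2,x3},{x1,x2,x3},{x1,x2,x4},{x2,x3,x4}} V125={{x1,x2},{x2,x4},{x1,x2,x3},{x1,x2,x4},{x2,x3,x4}} V134={{x1,x2},{x1,x2,x3},{x1,x2,x4}} V135={{x1,x2},{x1,x2,x3},{x1,x2,x4}} V145={{x1,x2},{x1,x2,x3},{x1,x2,x4},{x2,x3,x4}} V234={{x1},{x1,x2},{x1,x3},{x1,x4},{x1,x2,x3},{x1,x2,x4}} V235={{x1},{x1,x2},{x1,x3},{x1,x4},{x1,x2,x3},{x1,x2,x4}} V245={{x1},{x1,x2},{x1,x3},{x1,x4},{x3,x4},{x1,x2,x3},{x1,x2,x4},{x2,x3,x4}} V345={{x1},{x1,x2},{x1,x3},{x1,x4},{x1,x2,x3},{x1,x2,x4}}
  V1234={{x1,x2},{x1,x2,x3},{x1,x2,x4}} V1235={{x1,x2},{x1,x2,x3},{x1,x2,x4}} V1245={{x1,x2},{x1,x2,x3},{x1,x2,x4},{x2,x3,x4}} V1345={{x1,x2},{x1,x2,x3},{x1,x2,x4}} V2345={{x1},{x1,x2},{x1,x3},{x1,x4},{x1,x2,x3},{x1,x2,x4}}
  V12345={{x1,x2},{x1,x2,x3},{x1,x2,x4}}
C dims 5,10,10,5; δ0: rk 4, SNF 1^4; δ1: rk 6, SNF 1^6; δ2: rk 4, SNF 1^4
Ȟ^0 = (5 − 4) − 0 = 1, so Ȟ^0 ≅ Z
Ȟ^1 = (10 − 6) − 4 = 0, so Ȟ^1 ≅ 0
Ȟ^2 = (10 − 4) − 6 = 0, so Ȟ^2 ≅ 0


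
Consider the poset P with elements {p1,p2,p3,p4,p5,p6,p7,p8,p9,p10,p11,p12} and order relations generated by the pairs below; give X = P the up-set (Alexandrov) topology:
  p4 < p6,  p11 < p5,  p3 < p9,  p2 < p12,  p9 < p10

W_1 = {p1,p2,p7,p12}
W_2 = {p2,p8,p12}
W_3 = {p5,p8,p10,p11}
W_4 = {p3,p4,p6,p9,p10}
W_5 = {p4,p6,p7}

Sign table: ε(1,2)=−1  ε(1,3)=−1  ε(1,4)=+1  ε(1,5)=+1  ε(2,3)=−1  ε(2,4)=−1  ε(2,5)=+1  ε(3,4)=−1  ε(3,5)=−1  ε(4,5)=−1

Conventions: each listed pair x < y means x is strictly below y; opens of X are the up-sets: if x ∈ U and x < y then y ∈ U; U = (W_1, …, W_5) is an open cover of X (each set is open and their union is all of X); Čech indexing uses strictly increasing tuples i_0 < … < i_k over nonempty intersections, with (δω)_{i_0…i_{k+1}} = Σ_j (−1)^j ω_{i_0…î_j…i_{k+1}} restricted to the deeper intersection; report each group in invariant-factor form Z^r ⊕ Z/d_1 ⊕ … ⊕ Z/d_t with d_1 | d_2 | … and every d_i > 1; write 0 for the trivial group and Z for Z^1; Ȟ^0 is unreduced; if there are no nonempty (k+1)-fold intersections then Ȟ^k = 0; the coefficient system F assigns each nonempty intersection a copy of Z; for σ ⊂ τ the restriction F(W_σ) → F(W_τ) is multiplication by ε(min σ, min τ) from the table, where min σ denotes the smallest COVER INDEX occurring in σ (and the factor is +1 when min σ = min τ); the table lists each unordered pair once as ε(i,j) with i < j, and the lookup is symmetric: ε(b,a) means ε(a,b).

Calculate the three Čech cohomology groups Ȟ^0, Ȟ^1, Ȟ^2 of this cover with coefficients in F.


Ȟ^0 = Z, Ȟ^1 = Z and Ȟ^2 = 0

nonempty intersections:
  W12={p2,p12} W15={p7} W23={p8} W34={p10} W45={p4,p6}
C dims 5,5; δ0: rk 4, SNF 1^4
Ȟ^0: (5−4)−0=1 ⇒ Z
Ȟ^1: (5−0)−4=1 ⇒ Z
Ȟ^2: (0−0)−0=0 ⇒ 0


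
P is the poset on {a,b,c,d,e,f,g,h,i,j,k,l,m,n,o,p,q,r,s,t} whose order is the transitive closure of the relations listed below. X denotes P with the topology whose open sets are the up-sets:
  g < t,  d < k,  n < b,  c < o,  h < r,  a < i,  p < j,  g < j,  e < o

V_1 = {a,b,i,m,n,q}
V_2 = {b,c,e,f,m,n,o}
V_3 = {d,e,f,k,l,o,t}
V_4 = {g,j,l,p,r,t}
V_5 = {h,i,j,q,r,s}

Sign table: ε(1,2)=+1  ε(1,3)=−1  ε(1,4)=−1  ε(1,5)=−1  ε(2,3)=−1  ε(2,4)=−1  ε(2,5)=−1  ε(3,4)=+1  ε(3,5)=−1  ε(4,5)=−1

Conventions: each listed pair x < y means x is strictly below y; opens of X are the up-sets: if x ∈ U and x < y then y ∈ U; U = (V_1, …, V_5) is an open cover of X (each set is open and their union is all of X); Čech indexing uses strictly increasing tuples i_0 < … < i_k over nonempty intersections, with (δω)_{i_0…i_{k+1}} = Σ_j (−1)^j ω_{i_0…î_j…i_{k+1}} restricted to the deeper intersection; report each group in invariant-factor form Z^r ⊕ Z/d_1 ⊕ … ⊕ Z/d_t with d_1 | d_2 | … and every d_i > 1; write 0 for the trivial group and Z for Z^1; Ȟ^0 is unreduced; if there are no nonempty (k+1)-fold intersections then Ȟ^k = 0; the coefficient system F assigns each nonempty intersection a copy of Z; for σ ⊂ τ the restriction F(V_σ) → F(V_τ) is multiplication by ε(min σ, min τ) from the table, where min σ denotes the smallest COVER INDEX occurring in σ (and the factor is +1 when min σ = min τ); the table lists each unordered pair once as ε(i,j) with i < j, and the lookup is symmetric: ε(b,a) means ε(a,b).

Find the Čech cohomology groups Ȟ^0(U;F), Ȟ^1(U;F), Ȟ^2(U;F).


Ȟ^0 = 0, Ȟ^1 = Z/2 and Ȟ^2 = 0

cover nerve:
  V12={b,m,n} V15={i,q} V23={e,f,o} V34={l,t} V45={j,r}
C dims 5,5; δ0: rk 5, SNF 1^4·2
Ȟ^0: (5−5)−0=0 ⇒ 0
Ȟ^1: (5−0)−5=0 plus torsion [2] ⇒ Z/2
Ȟ^2: (0−0)−0=0 ⇒ 0


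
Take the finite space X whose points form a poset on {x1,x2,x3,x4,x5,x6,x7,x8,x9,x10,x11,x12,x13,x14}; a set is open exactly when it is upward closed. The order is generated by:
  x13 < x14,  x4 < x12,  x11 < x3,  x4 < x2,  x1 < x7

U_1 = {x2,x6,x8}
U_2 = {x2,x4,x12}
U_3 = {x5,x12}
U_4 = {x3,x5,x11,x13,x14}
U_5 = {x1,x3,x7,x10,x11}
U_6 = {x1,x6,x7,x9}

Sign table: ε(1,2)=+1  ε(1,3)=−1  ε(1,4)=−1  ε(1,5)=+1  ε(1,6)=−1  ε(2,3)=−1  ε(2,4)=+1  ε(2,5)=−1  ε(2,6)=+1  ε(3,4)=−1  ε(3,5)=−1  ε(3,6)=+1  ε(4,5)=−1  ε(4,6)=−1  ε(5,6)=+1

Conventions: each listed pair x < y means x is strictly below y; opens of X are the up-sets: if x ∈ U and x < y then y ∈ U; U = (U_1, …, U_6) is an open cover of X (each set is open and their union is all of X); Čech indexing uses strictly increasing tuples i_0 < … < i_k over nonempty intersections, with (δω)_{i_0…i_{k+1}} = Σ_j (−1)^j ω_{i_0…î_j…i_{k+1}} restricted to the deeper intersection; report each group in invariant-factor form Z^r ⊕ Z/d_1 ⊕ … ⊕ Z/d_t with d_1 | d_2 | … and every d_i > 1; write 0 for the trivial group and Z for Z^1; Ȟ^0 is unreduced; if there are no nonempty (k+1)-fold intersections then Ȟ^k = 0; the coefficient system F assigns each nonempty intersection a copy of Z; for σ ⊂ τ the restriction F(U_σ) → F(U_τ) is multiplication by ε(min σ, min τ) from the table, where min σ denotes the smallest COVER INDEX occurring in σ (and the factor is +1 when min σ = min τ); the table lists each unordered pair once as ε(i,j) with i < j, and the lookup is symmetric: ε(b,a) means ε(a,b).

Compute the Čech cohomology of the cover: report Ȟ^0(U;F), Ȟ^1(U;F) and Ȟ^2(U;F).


nonempty overlaps:
  U12={x2} U16={x6} U23={x12} U34={x5} U45={x3,x11} U56={x1,x7}
C dims 6,6; δ0: rk 5, SNF 1^5
degree 0: 6−5−0 = 1 → Ȟ^0 ≅ Z
degree 1: 6−0−5 = 1 → Ȟ^1 ≅ Z
degree 2: 0−0−0 = 0 → Ȟ^2 ≅ 0

Ȟ^0 ≅ Z; Ȟ^1 ≅ Z; Ȟ^2 ≅ 0


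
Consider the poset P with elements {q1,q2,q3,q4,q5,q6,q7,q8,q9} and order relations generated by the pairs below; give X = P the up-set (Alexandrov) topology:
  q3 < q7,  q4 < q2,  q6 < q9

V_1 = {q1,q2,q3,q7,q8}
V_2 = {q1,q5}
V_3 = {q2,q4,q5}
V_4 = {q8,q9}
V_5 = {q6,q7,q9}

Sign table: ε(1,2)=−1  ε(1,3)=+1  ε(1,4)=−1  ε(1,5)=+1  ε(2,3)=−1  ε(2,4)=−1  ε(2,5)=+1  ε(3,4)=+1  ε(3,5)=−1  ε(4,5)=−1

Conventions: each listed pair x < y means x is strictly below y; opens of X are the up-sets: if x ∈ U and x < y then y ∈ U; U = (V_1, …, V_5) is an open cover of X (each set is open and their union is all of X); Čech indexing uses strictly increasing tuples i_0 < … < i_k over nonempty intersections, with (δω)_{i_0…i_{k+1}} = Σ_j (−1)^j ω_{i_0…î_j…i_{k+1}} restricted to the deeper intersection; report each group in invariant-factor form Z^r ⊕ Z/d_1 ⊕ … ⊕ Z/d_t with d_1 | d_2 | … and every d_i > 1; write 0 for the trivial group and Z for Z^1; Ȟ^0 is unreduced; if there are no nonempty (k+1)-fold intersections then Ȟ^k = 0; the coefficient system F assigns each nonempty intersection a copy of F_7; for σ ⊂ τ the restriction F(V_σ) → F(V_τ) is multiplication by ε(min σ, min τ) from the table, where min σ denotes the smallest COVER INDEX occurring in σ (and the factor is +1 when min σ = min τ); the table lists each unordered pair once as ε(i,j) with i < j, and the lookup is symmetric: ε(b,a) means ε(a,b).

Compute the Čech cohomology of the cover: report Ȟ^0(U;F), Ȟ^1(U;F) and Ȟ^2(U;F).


nonempty overlaps:
  V12={q1} V13={q2} V14={q8} V15={q7} V23={q5} V45={q9}
C dims 5,6; δ0: rk_F7 4
degree 0: 5−4−0 = 1 → Ȟ^0 ≅ Z/7
degree 1: 6−0−4 = 2 → Ȟ^1 ≅ Z/7 ⊕ Z/7
degree 2: 0−0−0 = 0 → Ȟ^2 ≅ 0

Ȟ^0 ≅ Z/7; Ȟ^1 ≅ Z/7 ⊕ Z/7; Ȟ^2 ≅ 0


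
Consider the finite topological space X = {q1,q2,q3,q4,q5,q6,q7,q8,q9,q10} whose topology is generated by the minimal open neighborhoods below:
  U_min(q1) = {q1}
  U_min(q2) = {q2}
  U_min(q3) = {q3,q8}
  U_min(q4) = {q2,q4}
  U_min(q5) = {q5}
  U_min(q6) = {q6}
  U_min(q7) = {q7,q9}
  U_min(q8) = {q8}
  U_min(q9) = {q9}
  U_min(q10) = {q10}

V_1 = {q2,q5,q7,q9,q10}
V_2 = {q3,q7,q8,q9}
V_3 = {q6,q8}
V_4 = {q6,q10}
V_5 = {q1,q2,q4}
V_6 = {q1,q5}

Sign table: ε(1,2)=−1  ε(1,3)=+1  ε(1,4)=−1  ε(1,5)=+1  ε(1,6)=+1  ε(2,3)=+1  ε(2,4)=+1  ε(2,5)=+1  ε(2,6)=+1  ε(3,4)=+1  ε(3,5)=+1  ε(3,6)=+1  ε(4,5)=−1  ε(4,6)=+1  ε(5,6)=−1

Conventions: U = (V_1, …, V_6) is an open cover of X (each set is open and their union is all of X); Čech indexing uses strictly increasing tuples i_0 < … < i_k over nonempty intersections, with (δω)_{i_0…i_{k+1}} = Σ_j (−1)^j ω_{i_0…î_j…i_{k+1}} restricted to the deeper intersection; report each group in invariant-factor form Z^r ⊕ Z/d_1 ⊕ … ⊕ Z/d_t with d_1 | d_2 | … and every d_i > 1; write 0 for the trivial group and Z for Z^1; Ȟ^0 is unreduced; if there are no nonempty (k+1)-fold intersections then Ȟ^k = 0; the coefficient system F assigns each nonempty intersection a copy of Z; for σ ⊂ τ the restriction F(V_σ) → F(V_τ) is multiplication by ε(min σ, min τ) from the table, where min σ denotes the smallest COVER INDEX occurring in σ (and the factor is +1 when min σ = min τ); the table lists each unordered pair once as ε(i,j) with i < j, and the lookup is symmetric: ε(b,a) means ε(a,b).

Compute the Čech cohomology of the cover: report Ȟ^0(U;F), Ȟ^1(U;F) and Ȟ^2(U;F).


Ȟ^0(U;F) ≅ 0; Ȟ^1(U;F) ≅ Z ⊕ Z/2; Ȟ^2(U;F) ≅ 0

cover nerve:
  V12={q7,q9} V14={q10} V15={q2} V16={q5} V23={q8} V34={q6} V56={q1}
C dims 6,7; δ0: rk 6, SNF 1^5·2
Ȟ^0: (6−6)−0=0 ⇒ 0
Ȟ^1: (7−0)−6=1 plus torsion [2] ⇒ Z ⊕ Z/2
Ȟ^2: (0−0)−0=0 ⇒ 0


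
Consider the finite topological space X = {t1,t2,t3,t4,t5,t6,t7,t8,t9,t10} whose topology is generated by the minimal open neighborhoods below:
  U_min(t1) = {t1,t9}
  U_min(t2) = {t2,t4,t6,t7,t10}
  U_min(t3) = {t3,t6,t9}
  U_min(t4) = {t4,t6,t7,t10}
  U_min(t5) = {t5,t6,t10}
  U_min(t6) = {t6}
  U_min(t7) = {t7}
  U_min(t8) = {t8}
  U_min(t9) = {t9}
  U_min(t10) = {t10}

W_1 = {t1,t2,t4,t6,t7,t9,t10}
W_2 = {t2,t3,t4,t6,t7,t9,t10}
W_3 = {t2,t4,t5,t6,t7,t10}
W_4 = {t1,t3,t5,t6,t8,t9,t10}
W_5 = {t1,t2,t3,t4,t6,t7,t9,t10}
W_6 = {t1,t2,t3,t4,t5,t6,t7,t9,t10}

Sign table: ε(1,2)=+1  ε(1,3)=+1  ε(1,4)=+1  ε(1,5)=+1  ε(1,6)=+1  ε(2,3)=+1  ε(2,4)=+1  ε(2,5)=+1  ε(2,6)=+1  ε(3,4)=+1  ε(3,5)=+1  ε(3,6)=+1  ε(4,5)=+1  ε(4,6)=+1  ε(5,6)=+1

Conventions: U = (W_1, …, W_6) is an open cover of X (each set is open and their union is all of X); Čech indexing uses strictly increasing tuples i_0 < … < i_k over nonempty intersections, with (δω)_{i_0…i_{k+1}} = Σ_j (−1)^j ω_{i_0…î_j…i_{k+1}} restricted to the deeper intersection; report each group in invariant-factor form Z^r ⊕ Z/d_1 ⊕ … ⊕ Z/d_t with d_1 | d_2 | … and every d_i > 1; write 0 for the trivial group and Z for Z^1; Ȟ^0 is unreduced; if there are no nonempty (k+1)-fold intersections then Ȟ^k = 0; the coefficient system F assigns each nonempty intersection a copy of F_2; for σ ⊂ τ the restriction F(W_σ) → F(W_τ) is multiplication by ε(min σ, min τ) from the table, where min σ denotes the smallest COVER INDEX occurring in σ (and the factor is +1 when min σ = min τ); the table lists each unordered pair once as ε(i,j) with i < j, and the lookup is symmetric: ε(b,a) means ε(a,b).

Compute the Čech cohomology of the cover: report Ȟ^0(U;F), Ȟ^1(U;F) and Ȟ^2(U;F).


cover nerve:
  W12={t2,t4,t6,t7,t9,t10} W13={t2,t4,t6,t7,t10} W14={t1,t6,t9,t10} W15={t1,t2,t4,t6,t7,t9,t10} W16={t1,t2,t4,t6,t7,t9,t10} W23={t2,t4,t6,t7,t10} W24={t3,t6,t9,t10} W25={t2,t3,t4,t6,t7,t9,t10} W26={t2,t3,t4,t6,t7,t9,t10} W34={t5,t6,t10} W35={t2,t4,t6,t7,t10} W36={t2,t4,t5,t6,t7,t10} W45={t1,t3,t6,t9,t10} W46={t1,t3,t5,t6,t9,t10} W56={t1,t2,t3,t4,t6,t7,t9,t10}
  W123={t2,t4,t6,t7,t10} W124={t6,t9,t10} W125={t2,t4,t6,t7,t9,t10} W126={t2,t4,t6,t7,t9,t10} W134={t6,t10} W135={t2,t4,t6,t7,t10} W136={t2,t4,t6,t7,t10} W145={t1,t6,t9,t10} W146={t1,t6,t9,t10} W156={t1,t2,t4,t6,t7,t9,t10} W234={t6,t10} W235={t2,t4,t6,t7,t10} W236={t2,t4,t6,t7,t10} W245={t3,t6,t9,t10} W246={t3,t6,t9,t10} W256={t2,t3,t4,t6,t7,t9,t10} W345={t6,t10} W346={t5,t6,t10} W356={t2,t4,t6,t7,t10} W456={t1,t3,t6,t9,t10}
  W1234={t6,t10} W1235={t2,t4,t6,t7,t10} W1236={t2,t4,t6,t7,t10} W1245={t6,t9,t10} W1246={t6,t9,t10} W1256={t2,t4,t6,t7,t9,t10} W1345={t6,t10} W1346={t6,t10} W1356={t2,t4,t6,t7,t10} W1456={t1,t6,t9,t10} W2345={t6,t10} W2346={t6,t10} W2356={t2,t4,t6,t7,t10} W2456={t3,t6,t9,t10} W3456={t6,t10}
  W12345={t6,t10} W12346={t6,t10} W12356={t2,t4,t6,t7,t10} W12456={t6,t9,t10} W13456={t6,t10} W23456={t6,t10}
  W123456={t6,t10}
C dims 6,15,20,15; δ0: rk_F2 5; δ1: rk_F2 10; δ2: rk_F2 10
Ȟ^0: (6−5)−0=1 ⇒ Z/2
Ȟ^1: (15−10)−5=0 ⇒ 0
Ȟ^2: (20−10)−10=0 ⇒ 0

Ȟ^0(U;F) ≅ Z/2, Ȟ^1(U;F) ≅ 0, Ȟ^2(U;F) ≅ 0


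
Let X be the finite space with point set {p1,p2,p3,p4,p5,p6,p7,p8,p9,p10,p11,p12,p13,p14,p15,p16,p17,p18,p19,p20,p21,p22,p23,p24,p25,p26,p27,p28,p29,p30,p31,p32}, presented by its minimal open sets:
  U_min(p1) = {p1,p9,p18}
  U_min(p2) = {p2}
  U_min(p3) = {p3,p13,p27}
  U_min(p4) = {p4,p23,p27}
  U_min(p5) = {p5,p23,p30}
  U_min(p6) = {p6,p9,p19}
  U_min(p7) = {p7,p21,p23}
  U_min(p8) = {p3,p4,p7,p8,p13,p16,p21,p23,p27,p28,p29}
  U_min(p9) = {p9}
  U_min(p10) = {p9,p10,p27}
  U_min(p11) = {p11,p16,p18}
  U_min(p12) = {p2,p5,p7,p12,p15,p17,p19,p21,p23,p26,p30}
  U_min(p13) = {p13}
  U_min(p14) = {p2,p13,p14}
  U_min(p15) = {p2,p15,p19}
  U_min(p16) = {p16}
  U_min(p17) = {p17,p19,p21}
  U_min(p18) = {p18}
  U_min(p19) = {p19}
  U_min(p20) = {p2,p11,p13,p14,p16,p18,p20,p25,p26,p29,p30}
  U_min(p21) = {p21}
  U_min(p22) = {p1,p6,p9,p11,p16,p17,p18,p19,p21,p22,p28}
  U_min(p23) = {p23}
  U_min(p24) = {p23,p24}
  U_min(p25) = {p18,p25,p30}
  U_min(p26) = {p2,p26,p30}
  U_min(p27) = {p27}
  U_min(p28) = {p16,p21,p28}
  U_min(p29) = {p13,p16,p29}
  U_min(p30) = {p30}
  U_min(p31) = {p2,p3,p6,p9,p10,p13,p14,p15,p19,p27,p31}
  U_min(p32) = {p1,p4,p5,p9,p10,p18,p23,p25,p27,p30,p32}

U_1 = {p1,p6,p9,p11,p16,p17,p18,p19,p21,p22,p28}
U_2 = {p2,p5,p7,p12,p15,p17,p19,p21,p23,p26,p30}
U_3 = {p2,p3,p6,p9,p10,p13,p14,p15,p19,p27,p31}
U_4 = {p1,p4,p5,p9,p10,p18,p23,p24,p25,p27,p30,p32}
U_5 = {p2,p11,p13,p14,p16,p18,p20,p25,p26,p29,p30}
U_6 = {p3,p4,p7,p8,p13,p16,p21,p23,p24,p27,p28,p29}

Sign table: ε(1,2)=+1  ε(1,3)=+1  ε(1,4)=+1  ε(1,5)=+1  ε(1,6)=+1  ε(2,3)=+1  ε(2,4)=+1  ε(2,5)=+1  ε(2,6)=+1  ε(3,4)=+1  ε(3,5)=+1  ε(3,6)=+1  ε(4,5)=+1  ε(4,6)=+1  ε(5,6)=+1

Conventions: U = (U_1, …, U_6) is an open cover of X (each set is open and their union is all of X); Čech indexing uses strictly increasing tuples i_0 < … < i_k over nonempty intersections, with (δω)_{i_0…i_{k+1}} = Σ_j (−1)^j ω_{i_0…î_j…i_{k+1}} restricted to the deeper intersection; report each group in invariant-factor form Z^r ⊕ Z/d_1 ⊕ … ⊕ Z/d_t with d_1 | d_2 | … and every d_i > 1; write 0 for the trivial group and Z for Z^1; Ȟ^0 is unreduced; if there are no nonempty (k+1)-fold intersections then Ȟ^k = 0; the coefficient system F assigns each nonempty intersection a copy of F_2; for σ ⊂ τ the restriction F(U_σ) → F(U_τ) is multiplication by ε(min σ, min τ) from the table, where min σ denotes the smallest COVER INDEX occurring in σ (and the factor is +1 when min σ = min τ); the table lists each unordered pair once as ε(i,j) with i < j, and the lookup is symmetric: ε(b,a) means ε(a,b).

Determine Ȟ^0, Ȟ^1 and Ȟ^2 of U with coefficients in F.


Ȟ^0(U;F) ≅ Z/2, Ȟ^1(U;F) ≅ Z/2, Ȟ^2(U;F) ≅ Z/2

nonempty intersections:
  U12={p17,p19,p21} U13={p6,p9,p19} U14={p1,p9,p18} U15={p11,p16,p18} U16={p16,p21,p28} U23={p2,p15,p19} U24={p5,p23,p30} U25={p2,p26,p30} U26={p7,p21,p23} U34={p9,p10,p27} U35={p2,p13,p14} U36={p3,p13,p27} U45={p18,p25,p30} U46={p4,p23,p24,p27} U56={p13,p16,p29}
  U123={p19} U126={p21} U134={p9} U145={p18} U156={p16} U235={p2} U245={p30} U246={p23} U346={p27} U356={p13}
C dims 6,15,10; δ0: rk_F2 5; δ1: rk_F2 9
Ȟ^0: (6−5)−0=1 ⇒ Z/2
Ȟ^1: (15−9)−5=1 ⇒ Z/2
Ȟ^2: (10−0)−9=1 ⇒ Z/2


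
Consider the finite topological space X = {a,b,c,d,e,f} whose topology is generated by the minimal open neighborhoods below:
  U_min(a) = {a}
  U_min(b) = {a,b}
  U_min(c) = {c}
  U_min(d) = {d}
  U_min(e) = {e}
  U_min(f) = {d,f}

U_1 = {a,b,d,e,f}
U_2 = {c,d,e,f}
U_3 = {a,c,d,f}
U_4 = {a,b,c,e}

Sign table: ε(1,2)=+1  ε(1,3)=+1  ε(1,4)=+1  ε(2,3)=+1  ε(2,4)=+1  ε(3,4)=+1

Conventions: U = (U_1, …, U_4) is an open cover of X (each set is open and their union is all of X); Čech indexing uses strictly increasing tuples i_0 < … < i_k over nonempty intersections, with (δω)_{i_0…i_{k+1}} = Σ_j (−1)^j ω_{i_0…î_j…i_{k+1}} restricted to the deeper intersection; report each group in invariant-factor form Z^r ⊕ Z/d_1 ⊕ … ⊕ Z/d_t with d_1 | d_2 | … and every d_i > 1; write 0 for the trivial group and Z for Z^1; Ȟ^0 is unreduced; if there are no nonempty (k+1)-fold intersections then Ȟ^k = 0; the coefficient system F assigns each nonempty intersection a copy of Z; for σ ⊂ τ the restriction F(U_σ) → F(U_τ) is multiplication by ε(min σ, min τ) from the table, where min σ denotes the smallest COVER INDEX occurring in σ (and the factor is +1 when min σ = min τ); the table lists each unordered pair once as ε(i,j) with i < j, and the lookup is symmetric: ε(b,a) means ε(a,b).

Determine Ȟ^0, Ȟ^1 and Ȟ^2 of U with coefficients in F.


Ȟ^0(U;F) ≅ Z; Ȟ^1(U;F) ≅ 0; Ȟ^2(U;F) ≅ Z

nerve of the cover:
  U12={d,e,f} U13={a,d,f} U14={a,b,e} U23={c,d,f} U24={c,e} U34={a,c}
  U123={d,f} U124={e} U134={a} U234={c}
C dims 4,6,4; δ0: rk 3, SNF 1^3; δ1: rk 3, SNF 1^3
Ȟ^0 = (4 − 3) − 0 = 1, so Ȟ^0 ≅ Z
Ȟ^1 = (6 − 3) − 3 = 0, so Ȟ^1 ≅ 0
Ȟ^2 = (4 − 0) − 3 = 1, so Ȟ^2 ≅ Z


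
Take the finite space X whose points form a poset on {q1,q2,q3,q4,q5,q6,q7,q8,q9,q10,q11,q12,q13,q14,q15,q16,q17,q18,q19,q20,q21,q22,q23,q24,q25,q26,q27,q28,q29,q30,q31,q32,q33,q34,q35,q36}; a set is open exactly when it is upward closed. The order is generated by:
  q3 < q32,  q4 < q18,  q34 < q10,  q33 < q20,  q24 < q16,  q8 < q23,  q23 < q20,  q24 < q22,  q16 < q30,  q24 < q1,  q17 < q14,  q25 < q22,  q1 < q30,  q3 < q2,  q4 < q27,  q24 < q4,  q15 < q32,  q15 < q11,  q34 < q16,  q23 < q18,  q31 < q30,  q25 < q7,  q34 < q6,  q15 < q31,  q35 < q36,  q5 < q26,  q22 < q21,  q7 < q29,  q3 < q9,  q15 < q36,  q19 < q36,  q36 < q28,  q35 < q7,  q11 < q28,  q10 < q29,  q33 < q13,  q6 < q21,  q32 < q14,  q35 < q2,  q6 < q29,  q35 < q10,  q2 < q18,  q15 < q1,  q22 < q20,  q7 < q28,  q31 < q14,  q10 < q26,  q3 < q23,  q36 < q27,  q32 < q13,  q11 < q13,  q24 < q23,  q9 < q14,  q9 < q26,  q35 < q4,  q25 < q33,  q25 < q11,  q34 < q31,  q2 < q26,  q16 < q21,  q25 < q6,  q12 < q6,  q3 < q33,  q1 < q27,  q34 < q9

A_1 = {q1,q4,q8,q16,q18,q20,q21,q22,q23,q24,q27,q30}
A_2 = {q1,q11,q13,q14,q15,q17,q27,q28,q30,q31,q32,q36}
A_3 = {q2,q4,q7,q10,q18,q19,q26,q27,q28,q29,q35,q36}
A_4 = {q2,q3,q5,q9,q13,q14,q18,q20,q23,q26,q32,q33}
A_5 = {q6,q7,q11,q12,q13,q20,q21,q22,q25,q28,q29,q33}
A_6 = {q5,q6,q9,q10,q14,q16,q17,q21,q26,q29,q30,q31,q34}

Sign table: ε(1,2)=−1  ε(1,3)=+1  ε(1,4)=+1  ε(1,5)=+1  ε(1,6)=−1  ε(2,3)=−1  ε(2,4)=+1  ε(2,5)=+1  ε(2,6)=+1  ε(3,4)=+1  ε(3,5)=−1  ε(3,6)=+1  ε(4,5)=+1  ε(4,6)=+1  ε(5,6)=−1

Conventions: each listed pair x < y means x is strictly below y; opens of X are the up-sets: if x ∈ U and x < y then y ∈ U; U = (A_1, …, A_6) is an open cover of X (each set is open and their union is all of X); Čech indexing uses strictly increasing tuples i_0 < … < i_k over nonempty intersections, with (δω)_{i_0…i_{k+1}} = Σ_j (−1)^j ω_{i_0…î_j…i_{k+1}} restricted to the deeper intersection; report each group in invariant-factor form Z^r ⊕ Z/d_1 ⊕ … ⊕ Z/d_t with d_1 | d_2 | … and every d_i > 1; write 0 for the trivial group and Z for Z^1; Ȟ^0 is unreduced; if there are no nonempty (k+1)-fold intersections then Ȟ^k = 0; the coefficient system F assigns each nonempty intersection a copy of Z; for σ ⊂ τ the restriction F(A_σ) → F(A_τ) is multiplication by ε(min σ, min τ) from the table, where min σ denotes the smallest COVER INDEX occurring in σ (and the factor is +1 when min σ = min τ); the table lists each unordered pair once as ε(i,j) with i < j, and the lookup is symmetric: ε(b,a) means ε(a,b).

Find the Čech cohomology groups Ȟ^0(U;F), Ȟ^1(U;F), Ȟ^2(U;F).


cover nerve:
  A12={q1,q27,q30} A13={q4,q18,q27} A14={q18,q20,q23} A15={q20,q21,q22} A16={q16,q21,q30} A23={q27,q28,q36} A24={q13,q14,q32} A25={q11,q13,q28} A26={q14,q17,q30,q31} A34={q2,q18,q26} A35={q7,q28,q29} A36={q10,q26,q29} A45={q13,q20,q33} A46={q5,q9,q14,q26} A56={q6,q21,q29}
  A123={q27} A126={q30} A134={q18} A145={q20} A156={q21} A235={q28} A245={q13} A246={q14} A346={q26} A356={q29}
C dims 6,15,10; δ0: rk 6, SNF 1^5·2; δ1: rk 9, SNF 1^9
Ȟ^0: (6−6)−0=0 ⇒ 0
Ȟ^1: (15−9)−6=0 plus torsion [2] ⇒ Z/2
Ȟ^2: (10−0)−9=1 ⇒ Z

Ȟ^0 ≅ 0, Ȟ^1 ≅ Z/2, Ȟ^2 ≅ Z


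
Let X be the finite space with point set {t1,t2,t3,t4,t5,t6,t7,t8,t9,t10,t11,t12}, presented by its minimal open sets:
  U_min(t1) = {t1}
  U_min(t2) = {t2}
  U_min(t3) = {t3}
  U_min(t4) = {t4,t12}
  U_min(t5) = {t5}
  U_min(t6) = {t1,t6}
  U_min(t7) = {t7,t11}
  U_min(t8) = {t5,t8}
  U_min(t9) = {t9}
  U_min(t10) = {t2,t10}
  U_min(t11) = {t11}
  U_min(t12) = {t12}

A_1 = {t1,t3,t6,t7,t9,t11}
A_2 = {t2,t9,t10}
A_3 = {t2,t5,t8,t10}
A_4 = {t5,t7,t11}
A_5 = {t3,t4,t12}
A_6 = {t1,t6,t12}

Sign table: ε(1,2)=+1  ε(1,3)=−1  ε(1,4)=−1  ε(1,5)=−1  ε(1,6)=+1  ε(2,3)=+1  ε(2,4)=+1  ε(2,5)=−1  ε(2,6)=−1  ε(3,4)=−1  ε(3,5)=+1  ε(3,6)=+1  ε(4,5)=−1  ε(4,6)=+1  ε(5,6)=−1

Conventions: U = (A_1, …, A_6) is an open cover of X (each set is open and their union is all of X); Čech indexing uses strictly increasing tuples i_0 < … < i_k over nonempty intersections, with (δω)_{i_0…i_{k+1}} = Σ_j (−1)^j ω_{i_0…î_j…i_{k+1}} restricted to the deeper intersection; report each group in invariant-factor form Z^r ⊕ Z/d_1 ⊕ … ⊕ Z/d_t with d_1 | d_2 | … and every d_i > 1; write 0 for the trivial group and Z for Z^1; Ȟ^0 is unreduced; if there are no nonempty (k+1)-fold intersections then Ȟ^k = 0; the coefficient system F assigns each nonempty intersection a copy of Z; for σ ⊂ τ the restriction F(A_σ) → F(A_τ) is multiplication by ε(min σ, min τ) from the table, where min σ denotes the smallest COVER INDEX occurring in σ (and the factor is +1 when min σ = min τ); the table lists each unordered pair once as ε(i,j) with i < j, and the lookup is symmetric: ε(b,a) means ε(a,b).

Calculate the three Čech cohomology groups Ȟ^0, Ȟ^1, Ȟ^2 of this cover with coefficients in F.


Ȟ^0 = Z, Ȟ^1 = Z^2 and Ȟ^2 = 0

nonempty intersections:
  A12={t9} A14={t7,t11} A15={t3} A16={t1,t6} A23={t2,t10} A34={t5} A56={t12}
C dims 6,7; δ0: rk 5, SNF 1^5
Ȟ^0: (6−5)−0=1 ⇒ Z
Ȟ^1: (7−0)−5=2 ⇒ Z^2
Ȟ^2: (0−0)−0=0 ⇒ 0


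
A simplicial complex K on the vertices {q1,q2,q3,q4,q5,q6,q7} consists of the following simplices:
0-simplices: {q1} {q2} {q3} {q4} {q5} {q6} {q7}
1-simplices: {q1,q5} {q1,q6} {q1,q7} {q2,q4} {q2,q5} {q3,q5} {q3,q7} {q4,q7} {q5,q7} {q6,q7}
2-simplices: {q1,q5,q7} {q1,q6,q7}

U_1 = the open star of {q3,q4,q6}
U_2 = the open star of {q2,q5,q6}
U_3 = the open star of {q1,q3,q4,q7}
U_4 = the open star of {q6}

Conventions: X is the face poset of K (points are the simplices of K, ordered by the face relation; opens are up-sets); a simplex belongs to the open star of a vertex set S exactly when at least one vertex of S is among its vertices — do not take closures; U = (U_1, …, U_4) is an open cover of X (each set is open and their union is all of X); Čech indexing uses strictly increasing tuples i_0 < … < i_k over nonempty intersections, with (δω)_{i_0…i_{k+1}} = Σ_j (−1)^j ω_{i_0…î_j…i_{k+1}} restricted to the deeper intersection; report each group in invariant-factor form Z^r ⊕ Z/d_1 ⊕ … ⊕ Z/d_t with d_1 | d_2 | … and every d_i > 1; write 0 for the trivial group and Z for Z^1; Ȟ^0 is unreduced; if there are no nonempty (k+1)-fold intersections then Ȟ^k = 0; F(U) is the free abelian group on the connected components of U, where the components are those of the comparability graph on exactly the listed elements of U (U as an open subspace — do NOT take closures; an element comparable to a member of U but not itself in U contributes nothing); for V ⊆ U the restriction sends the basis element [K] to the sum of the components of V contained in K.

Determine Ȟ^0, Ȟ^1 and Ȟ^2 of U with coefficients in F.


nerve simplices:
  U1={{q3},{q4},{q6},{q1,q6},{q2,q4},{q3,q5},{q3,q7},{q4,q7},{q6,q7},{q1,q6,q7}} U2={{q2},{q5},{q6},{q1,q5},{q1,q6},{q2,q4},{q2,q5},{q3,q5},{q5,q7},{q6,q7},{q1,q5,q7},{q1,q6,q7}} U3={{q1},{q3},{q4},{q7},{q1,q5},{q1,q6},{q1,q7},{q2,q4},{q3,q5},{q3,q7},{q4,q7},{q5,q7},{q6,q7},{q1,q5,q7},{q1,q6,q7}} U4={{q6},{q1,q6},{q6,q7},{q1,q6,q7}}
  U12={{q6},{q1,q6},{q2,q4},{q3,q5},{q6,q7},{q1,q6,q7}} U13={{q3},{q4},{q1,q6},{q2,q4},{q3,q5},{q3,q7},{q4,q7},{q6,q7},{q1,q6,q7}} U14={{q6},{q1,q6},{q6,q7},{q1,q6,q7}} U23={{q1,q5},{q1,q6},{q2,q4},{q3,q5},{q5,q7},{q6,q7},{q1,q5,q7},{q1,q6,q7}} U24={{q6},{q1,q6},{q6,q7},{q1,q6,q7}} U34={{q1,q6},{q6,q7},{q1,q6,q7}}
  U123={{q1,q6},{q2,q4},{q3,q5},{q6,q7},{q1,q6,q7}} U124={{q6},{q1,q6},{q6,q7},{q1,q6,q7}} U134={{q1,q6},{q6,q7},{q1,q6,q7}} U234={{q1,q6},{q6,q7},{q1,q6,q7}}
  U1234={{q1,q6},{q6,q7},{q1,q6,q7}}
components per intersection:
  U1: {{q3},{q3,q5},{q3,q7}} {{q4},{q2,q4},{q4,q7}} {{q6},{q1,q6},{q6,q7},{q1,q6,q7}}
  U2: {{q2},{q5},{q1,q5},{q2,q4},{q2,q5},{q3,q5},{q5,q7},{q1,q5,q7}} {{q6},{q1,q6},{q6,q7},{q1,q6,q7}}
  U3: {{q1},{q3},{q4},{q7},{q1,q5},{q1,q6},{q1,q7},{q2,q4},{q3,q5},{q3,q7},{q4,q7},{q5,q7},{q6,q7},{q1,q5,q7},{q1,q6,q7}}
  U4: {{q6},{q1,q6},{q6,q7},{q1,q6,q7}}
  U12: {{q6},{q1,q6},{q6,q7},{q1,q6,q7}} {{q2,q4}} {{q3,q5}}
  U13: {{q3},{q3,q5},{q3,q7}} {{q4},{q2,q4},{q4,q7}} {{q1,q6},{q6,q7},{q1,q6,q7}}
  U14: {{q6},{q1,q6},{q6,q7},{q1,q6,q7}}
  U23: {{q1,q5},{q5,q7},{q1,q5,q7}} {{q1,q6},{q6,q7},{q1,q6,q7}} {{q2,q4}} {{q3,q5}}
  U24: {{q6},{q1,q6},{q6,q7},{q1,q6,q7}}
  U34: {{q1,q6},{q6,q7},{q1,q6,q7}}
  U123: {{q1,q6},{q6,q7},{q1,q6,q7}} {{q2,q4}} {{q3,q5}}
  U124: {{q6},{q1,q6},{q6,q7},{q1,q6,q7}}
  U134: {{q1,q6},{q6,q7},{q1,q6,q7}}
  U234: {{q1,q6},{q6,q7},{q1,q6,q7}}
  U1234: {{q1,q6},{q6,q7},{q1,q6,q7}}
C dims 7,13,6,1; δ0: rk 6, SNF 1^6; δ1: rk 5, SNF 1^5; δ2: rk 1, SNF 1^1
degree 0: 7−6−0 = 1 → Ȟ^0 ≅ Z
degree 1: 13−5−6 = 2 → Ȟ^1 ≅ Z^2
degree 2: 6−1−5 = 0 → Ȟ^2 ≅ 0

Ȟ^0(U;F) ≅ Z; Ȟ^1(U;F) ≅ Z^2; Ȟ^2(U;F) ≅ 0


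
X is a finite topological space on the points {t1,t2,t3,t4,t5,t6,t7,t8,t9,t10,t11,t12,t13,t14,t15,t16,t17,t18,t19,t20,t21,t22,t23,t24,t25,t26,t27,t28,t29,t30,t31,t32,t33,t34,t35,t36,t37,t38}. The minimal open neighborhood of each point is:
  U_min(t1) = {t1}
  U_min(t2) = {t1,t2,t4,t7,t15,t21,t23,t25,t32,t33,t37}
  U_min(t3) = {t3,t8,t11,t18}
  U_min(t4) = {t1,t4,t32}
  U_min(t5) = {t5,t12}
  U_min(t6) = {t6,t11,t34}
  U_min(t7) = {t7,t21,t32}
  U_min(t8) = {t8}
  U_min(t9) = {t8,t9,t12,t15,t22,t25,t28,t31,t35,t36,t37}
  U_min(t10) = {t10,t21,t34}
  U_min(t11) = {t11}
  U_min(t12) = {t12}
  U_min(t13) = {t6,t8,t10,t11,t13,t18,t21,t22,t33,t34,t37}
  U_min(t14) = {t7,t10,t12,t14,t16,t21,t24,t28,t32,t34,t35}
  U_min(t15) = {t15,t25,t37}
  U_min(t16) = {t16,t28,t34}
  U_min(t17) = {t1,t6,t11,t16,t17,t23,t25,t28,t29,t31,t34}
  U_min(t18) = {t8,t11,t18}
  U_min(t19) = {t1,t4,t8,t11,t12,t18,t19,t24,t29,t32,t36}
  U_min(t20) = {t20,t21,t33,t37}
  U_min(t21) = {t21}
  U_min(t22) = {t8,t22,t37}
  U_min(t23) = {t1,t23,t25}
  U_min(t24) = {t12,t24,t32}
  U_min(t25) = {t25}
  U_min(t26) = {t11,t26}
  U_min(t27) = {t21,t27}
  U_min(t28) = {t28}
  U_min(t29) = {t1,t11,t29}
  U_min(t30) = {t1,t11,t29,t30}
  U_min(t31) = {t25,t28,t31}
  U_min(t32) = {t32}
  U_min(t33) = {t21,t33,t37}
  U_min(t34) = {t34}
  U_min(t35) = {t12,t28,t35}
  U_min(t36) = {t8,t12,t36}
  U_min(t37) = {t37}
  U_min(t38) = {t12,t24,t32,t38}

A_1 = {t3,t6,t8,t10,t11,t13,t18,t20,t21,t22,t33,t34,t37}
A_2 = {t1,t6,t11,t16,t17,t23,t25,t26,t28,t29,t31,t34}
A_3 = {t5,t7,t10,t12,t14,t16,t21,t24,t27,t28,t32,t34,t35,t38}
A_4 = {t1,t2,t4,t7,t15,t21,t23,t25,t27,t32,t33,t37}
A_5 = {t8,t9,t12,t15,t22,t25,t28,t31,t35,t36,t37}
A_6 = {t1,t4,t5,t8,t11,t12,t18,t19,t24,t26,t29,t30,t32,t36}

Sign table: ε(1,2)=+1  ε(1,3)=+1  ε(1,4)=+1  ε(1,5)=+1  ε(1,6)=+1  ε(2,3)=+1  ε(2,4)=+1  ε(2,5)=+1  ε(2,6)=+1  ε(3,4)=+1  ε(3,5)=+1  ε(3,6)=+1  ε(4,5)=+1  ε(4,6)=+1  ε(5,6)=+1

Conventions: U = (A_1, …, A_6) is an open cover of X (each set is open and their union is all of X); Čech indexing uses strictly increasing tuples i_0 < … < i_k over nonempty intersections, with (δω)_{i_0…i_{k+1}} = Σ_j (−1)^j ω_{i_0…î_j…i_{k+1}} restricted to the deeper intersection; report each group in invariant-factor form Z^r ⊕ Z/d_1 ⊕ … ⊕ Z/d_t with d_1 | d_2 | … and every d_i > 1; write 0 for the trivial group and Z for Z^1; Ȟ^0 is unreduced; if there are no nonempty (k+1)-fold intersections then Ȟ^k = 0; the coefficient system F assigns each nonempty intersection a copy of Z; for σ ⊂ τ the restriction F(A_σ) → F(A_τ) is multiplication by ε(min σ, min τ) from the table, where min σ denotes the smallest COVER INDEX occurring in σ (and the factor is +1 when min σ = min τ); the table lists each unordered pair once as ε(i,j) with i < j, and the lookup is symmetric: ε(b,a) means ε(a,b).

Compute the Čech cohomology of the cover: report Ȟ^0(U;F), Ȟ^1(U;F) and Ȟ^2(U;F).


Ȟ^0 = Z, Ȟ^1 = 0 and Ȟ^2 = Z/2

nerve of the cover:
  A12={t6,t11,t34} A13={t10,t21,t34} A14={t21,t33,t37} A15={t8,t22,t37} A16={t8,t11,t18} A23={t16,t28,t34} A24={t1,t23,t25} A25={t25,t28,t31} A26={t1,t11,t26,t29} A34={t7,t21,t27,t32} A35={t12,t28,t35} A36={t5,t12,t24,t32} A45={t15,t25,t37} A46={t1,t4,t32} A56={t8,t12,t36}
  A123={t34} A126={t11} A134={t21} A145={t37} A156={t8} A235={t28} A245={t25} A246={t1} A346={t32} A356={t12}
C dims 6,15,10; δ0: rk 5, SNF 1^5; δ1: rk 10, SNF 1^9·2
Ȟ^0 = (6 − 5) − 0 = 1, so Ȟ^0 ≅ Z
Ȟ^1 = (15 − 10) − 5 = 0, so Ȟ^1 ≅ 0
Ȟ^2 = (10 − 0) − 10 = 0 plus torsion [2], so Ȟ^2 ≅ Z/2


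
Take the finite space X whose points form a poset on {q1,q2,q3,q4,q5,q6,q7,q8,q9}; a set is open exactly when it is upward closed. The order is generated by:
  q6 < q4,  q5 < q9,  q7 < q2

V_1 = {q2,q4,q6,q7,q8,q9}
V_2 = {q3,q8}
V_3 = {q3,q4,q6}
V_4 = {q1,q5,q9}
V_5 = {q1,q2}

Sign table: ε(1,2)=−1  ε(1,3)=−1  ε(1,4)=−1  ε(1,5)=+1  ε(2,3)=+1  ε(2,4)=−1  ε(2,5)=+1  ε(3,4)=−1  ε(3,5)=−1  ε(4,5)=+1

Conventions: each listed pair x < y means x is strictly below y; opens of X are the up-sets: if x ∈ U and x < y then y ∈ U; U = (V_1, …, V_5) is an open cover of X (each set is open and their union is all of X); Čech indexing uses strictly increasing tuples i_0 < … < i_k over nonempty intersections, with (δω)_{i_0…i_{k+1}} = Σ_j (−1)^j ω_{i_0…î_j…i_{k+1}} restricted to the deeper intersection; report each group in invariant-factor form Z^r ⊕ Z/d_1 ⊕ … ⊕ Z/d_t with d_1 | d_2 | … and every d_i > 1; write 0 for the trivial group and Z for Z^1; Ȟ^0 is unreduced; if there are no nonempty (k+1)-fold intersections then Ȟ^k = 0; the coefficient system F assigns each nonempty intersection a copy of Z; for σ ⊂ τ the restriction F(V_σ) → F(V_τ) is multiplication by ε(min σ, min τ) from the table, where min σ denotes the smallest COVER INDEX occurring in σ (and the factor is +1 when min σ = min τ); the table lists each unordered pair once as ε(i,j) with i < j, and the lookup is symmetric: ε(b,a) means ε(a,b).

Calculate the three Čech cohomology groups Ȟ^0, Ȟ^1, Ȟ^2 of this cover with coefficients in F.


nonempty intersections:
  V12={q8} V13={q4,q6} V14={q9} V15={q2} V23={q3} V45={q1}
C dims 5,6; δ0: rk 5, SNF 1^4·2
Ȟ^0: (5−5)−0=0 ⇒ 0
Ȟ^1: (6−0)−5=1 plus torsion [2] ⇒ Z ⊕ Z/2
Ȟ^2: (0−0)−0=0 ⇒ 0

Ȟ^0(U;F) ≅ 0, Ȟ^1(U;F) ≅ Z ⊕ Z/2 and Ȟ^2(U;F) ≅ 0


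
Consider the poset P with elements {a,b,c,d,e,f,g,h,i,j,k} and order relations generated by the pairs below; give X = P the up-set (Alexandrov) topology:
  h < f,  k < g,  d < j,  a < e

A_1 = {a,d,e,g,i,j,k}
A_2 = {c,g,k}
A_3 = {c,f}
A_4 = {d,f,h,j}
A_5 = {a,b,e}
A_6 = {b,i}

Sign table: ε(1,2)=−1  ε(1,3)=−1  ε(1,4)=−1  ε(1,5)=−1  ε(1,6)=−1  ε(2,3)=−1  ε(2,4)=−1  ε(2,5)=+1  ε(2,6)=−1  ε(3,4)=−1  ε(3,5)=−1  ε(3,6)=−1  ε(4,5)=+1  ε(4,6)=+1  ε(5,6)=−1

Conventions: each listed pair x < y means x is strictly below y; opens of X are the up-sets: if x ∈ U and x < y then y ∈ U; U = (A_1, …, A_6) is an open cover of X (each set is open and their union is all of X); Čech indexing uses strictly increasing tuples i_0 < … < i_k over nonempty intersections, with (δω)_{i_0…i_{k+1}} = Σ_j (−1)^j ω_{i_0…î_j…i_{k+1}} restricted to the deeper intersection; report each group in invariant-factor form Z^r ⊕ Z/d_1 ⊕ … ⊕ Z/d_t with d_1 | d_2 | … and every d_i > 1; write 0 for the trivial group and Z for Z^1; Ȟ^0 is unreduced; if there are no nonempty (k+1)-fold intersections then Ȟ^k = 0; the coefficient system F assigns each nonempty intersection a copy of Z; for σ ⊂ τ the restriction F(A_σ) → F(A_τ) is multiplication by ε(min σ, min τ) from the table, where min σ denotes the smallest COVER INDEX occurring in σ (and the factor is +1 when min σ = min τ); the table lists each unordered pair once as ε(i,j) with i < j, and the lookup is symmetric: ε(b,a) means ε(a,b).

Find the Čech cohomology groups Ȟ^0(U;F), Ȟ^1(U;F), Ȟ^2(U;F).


Ȟ^0 ≅ 0, Ȟ^1 ≅ Z ⊕ Z/2, Ȟ^2 ≅ 0

nonempty overlaps:
  A12={g,k} A14={d,j} A15={a,e} A16={i} A23={c} A34={f} A56={b}
C dims 6,7; δ0: rk 6, SNF 1^5·2
degree 0: 6−6−0 = 0 → Ȟ^0 ≅ 0
degree 1: 7−0−6 = 1 plus torsion [2] → Ȟ^1 ≅ Z ⊕ Z/2
degree 2: 0−0−0 = 0 → Ȟ^2 ≅ 0


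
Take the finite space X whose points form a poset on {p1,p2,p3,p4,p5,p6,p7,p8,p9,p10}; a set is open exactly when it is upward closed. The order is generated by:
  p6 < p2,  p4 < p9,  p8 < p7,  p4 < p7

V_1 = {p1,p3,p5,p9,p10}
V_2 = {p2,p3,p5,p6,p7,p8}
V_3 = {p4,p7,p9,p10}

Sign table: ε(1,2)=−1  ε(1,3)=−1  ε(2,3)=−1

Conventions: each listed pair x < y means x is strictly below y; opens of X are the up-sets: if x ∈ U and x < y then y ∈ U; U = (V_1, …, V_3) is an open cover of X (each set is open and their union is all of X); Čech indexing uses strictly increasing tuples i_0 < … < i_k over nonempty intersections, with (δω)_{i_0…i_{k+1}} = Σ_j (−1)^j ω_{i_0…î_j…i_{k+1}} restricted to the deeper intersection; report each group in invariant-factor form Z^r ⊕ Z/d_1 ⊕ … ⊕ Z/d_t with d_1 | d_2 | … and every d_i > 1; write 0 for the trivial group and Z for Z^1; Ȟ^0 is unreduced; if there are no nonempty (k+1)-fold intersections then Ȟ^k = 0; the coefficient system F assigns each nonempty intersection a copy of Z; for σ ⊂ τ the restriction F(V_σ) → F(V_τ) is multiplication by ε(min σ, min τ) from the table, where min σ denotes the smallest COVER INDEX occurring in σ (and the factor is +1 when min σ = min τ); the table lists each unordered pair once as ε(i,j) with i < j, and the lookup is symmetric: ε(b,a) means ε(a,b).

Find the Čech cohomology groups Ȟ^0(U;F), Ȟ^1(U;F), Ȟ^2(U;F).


intersection data:
  V12={p3,p5} V13={p9,p10} V23={p7}
C dims 3,3; δ0: rk 3, SNF 1^2·2
Ȟ^0 = (3 − 3) − 0 = 0, so Ȟ^0 ≅ 0
Ȟ^1 = (3 − 0) − 3 = 0 plus torsion [2], so Ȟ^1 ≅ Z/2
Ȟ^2 = (0 − 0) − 0 = 0, so Ȟ^2 ≅ 0

Ȟ^0 ≅ 0; Ȟ^1 ≅ Z/2; Ȟ^2 ≅ 0


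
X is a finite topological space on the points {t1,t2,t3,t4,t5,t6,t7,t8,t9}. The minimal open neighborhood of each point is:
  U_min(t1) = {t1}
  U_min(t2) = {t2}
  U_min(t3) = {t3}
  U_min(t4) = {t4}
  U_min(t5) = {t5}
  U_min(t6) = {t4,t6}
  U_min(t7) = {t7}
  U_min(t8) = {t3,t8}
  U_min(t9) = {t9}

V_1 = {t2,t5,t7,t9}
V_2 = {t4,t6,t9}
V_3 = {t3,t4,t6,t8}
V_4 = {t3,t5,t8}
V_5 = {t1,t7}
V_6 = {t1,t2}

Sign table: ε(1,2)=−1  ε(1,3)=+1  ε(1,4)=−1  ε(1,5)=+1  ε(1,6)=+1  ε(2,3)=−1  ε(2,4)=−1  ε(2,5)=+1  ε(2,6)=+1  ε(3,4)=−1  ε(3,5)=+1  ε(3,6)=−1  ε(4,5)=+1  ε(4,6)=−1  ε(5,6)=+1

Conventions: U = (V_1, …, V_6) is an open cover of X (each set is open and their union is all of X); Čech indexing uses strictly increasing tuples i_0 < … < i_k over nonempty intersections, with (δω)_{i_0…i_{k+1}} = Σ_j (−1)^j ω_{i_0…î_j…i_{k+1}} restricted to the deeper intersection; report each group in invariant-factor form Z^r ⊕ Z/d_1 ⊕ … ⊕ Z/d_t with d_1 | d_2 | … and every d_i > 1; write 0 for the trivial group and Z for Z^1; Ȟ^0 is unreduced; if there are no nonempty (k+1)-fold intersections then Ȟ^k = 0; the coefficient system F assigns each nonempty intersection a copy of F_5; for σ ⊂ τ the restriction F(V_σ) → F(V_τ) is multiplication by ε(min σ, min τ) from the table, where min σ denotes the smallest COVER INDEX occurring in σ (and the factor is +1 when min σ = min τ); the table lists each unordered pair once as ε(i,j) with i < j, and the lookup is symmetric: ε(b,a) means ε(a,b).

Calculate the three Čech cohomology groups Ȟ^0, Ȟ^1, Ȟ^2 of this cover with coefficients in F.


nerve of the cover:
  V12={t9} V14={t5} V15={t7} V16={t2} V23={t4,t6} V34={t3,t8} V56={t1}
C dims 6,7; δ0: rk_F5 5
Ȟ^0 = (6 − 5) − 0 = 1, so Ȟ^0 ≅ Z/5
Ȟ^1 = (7 − 0) − 5 = 2, so Ȟ^1 ≅ Z/5 ⊕ Z/5
Ȟ^2 = (0 − 0) − 0 = 0, so Ȟ^2 ≅ 0

Ȟ^0 = Z/5,  Ȟ^1 = Z/5 ⊕ Z/5,  Ȟ^2 = 0
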